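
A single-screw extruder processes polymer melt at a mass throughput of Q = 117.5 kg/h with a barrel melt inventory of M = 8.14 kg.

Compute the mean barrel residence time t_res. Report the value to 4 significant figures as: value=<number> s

Throughput in SI: Q_s = 117.5 kg/h ÷ 3600 s/h = 0.0326389 kg/s
Mean residence time: t_res = M/Q_s = 8.14 kg / 0.0326389 kg/s = 249.396 s

value=249.4 s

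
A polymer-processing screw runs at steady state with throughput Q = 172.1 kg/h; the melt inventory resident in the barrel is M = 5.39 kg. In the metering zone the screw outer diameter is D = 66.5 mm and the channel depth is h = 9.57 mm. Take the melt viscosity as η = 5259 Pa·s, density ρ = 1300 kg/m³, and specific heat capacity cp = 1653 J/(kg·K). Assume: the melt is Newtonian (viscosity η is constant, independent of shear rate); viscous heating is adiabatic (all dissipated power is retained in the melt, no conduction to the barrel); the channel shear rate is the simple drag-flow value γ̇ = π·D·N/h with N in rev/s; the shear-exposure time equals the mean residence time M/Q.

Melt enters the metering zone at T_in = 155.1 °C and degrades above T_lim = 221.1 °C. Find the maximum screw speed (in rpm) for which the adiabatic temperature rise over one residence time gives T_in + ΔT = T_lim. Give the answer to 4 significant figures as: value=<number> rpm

Convert throughput: Q = 172.1 kg/h = 172.1/3600 = 0.0478056 kg/s
t_res = M / Q_s = 5.39 / 0.0478056 = 112.748 s
Convert to metres: D = 0.0665 m, h = 0.00957 m
ΔT_a = T_lim − T_in = 221.1 − 155.1 = 66 K
Invert ΔT = ηγ̇²t_res/(ρcp) for γ̇: γ̇_max² = ΔT_a ρ cp / (η t_res) = 66·1300·1653 / (5259·112.748) = 239.192 s⁻²
γ̇_max = sqrt(239.192) = 15.4658 s⁻¹
N_max = γ̇_max·h / (π·D) = 15.4658 · 0.00957 / (π · 0.0665) = 0.708457 rev/s = 42.5074 rpm

value=42.51 rpm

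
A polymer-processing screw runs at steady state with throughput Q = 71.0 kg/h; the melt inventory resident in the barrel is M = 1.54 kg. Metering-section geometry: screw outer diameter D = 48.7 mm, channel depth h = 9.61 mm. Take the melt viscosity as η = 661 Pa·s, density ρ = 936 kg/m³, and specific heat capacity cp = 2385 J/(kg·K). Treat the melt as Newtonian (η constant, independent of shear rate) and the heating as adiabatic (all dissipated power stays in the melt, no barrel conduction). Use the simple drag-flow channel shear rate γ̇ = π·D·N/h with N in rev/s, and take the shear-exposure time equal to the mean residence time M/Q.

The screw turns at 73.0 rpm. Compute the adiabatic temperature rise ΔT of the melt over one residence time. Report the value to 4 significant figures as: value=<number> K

Throughput in SI: Q_s = 71.0 kg/h ÷ 3600 s/h = 0.0197222 kg/s
Mean residence time: t_res = M/Q_s = 1.54 kg / 0.0197222 kg/s = 78.0845 s
D = 48.7 mm = 0.0487 m;  h = 9.61 mm = 0.00961 m;  N = 73.0 rpm / 60 = 1.21667 rev/s
γ̇ = π D N / h = (π)(0.0487)(1.21667) / 0.00961 = 19.3699 s⁻¹
Adiabatic rise: ΔT = η γ̇² t_res / (ρ cp) = 661·(19.3699)²·78.0845 / (936·2385) = 8.67473 K

value=8.675 K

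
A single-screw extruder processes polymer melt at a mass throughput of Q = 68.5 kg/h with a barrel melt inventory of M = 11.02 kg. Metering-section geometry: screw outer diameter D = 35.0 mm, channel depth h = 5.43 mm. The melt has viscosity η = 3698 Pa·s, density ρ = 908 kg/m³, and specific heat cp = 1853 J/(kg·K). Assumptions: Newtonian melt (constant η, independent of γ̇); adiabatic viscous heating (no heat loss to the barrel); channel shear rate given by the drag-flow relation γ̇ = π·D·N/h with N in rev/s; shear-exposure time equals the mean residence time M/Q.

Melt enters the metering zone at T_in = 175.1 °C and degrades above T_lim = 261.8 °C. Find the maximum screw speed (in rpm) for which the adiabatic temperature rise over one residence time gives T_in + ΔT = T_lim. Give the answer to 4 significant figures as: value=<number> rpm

value=24.45 rpm

Throughput in SI: Q_s = 68.5 kg/h ÷ 3600 s/h = 0.0190278 kg/s
t_res = M / Q_s = 11.02 / 0.0190278 = 579.153 s
D = 35.0 mm = 0.035 m;  h = 5.43 mm = 0.00543 m
Allowable rise: ΔT_a = T_lim − T_in = 261.8 − 175.1 = 86.7 K
γ̇_max² = ΔT_a·ρ·cp/(η·t_res) = 86.7·908·1853/(3698·579.153) = 68.1114 s⁻²
γ̇_max = sqrt(68.1114) = 8.25296 s⁻¹
N_max = γ̇_max h / (πD) = 8.25296·0.00543/(π·0.035) = 0.40756 rev/s → ×60 = 24.4536 rpm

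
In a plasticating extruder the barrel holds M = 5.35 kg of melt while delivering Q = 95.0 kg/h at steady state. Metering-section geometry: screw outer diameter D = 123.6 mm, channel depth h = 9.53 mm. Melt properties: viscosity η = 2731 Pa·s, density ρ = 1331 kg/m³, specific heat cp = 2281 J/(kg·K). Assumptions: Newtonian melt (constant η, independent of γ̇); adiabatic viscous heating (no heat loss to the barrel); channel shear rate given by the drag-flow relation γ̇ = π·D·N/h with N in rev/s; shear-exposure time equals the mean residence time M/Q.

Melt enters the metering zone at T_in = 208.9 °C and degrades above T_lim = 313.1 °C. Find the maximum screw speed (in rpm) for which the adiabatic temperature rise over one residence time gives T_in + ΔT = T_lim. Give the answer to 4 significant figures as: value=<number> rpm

Throughput in SI: Q_s = 95.0 kg/h ÷ 3600 s/h = 0.0263889 kg/s
Mean residence time: t_res = M/Q_s = 5.35 kg / 0.0263889 kg/s = 202.737 s
D = 123.6 mm = 0.1236 m;  h = 9.53 mm = 0.00953 m
ΔT_a = T_lim − T_in = 313.1 °C − 208.9 °C = 104.2 K
Invert ΔT = ηγ̇²t_res/(ρcp) for γ̇: γ̇_max² = ΔT_a ρ cp / (η t_res) = 104.2·1331·2281 / (2731·202.737) = 571.369 s⁻²
γ̇_max = √571.369 = 23.9033 s⁻¹
N_max = γ̇_max h / (πD) = 23.9033·0.00953/(π·0.1236) = 0.586655 rev/s → ×60 = 35.1993 rpm

value=35.20 rpm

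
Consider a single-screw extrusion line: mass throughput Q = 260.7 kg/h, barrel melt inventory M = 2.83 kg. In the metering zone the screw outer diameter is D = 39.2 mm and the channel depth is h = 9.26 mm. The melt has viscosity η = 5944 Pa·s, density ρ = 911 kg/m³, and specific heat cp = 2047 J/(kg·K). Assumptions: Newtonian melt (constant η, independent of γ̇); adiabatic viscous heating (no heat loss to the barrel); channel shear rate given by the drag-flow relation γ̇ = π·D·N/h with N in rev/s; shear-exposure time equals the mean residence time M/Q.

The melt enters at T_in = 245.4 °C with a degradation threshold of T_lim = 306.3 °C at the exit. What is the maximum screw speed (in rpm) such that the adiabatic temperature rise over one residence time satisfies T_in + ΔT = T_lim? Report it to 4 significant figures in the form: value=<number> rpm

Convert throughput: Q = 260.7 kg/h = 260.7/3600 = 0.0724167 kg/s
t_res = M / Q_s = 2.83 / 0.0724167 = 39.0794 s
Geometry in SI: D = 39.2 mm → 0.0392 m, h = 9.26 mm → 0.00926 m
ΔT_a = T_lim − T_in = 306.3 °C − 245.4 °C = 60.9 K
γ̇_max² = ΔT_a·ρ·cp/(η·t_res) = 60.9·911·2047/(5944·39.0794) = 488.908 s⁻²
γ̇_max = √488.908 = 22.1113 s⁻¹
Solve γ̇ = πDN/h for N: N_max = γ̇_max·h/(π·D) = 22.1113 × 0.00926 / (π × 0.0392) = 1.6626 rev/s = 99.7562 rpm

value=99.76 rpm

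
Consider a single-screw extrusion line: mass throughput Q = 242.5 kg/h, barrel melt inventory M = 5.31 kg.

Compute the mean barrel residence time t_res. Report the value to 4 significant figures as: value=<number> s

value=78.83 s

Convert throughput: Q = 242.5 kg/h = 242.5/3600 = 0.0673611 kg/s
Mean residence time: t_res = M/Q_s = 5.31 kg / 0.0673611 kg/s = 78.8289 s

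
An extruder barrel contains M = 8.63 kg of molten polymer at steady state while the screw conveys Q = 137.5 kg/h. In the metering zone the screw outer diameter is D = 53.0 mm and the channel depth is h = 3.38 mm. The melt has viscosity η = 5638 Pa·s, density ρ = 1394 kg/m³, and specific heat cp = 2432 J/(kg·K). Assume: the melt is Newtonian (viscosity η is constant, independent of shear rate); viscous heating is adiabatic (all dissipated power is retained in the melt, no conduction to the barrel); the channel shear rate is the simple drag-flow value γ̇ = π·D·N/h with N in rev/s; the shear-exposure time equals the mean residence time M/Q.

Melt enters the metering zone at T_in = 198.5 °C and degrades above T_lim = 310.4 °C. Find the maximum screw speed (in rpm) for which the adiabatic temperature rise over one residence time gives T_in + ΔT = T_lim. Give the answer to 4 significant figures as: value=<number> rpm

value=21.02 rpm

Throughput in SI: Q_s = 137.5 kg/h ÷ 3600 s/h = 0.0381944 kg/s
t_res = M / Q_s = 8.63 ÷ 0.0381944 = 225.949 s
Geometry in SI: D = 53.0 mm → 0.053 m, h = 3.38 mm → 0.00338 m
Allowable rise: ΔT_a = T_lim − T_in = 310.4 − 198.5 = 111.9 K
γ̇_max² = ΔT_a·ρ·cp / (η·t_res) = [111.9 × 1394 × 2432] / [5638 × 225.949] = 297.797 s⁻²
γ̇_max = sqrt(297.797) = 17.2568 s⁻¹
Solve γ̇ = πDN/h for N: N_max = γ̇_max·h/(π·D) = 17.2568 × 0.00338 / (π × 0.053) = 0.350309 rev/s = 21.0185 rpm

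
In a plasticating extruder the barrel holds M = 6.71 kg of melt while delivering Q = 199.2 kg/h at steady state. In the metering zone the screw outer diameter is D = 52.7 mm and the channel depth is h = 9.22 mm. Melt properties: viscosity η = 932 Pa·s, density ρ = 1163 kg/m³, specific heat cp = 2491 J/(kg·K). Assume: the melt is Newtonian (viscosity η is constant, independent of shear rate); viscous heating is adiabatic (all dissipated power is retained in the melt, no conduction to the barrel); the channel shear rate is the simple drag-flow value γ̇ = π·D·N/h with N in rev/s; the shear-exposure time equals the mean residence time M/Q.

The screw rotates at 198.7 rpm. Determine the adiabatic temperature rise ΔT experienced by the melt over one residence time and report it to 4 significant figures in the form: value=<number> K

value=138.0 K

Throughput in SI: Q_s = 199.2 kg/h ÷ 3600 s/h = 0.0553333 kg/s
t_res = M / Q_s = 6.71 / 0.0553333 = 121.265 s
Geometry in metres: D = 52.7 mm → 0.0527 m, h = 9.22 mm → 0.00922 m; screw speed N = 198.7 rpm = 3.31167 rev/s
γ̇ = π D N / h = (π)(0.0527)(3.31167) / 0.00922 = 59.467 s⁻¹
Adiabatic rise: ΔT = η γ̇² t_res / (ρ cp) = 932·(59.467)²·121.265 / (1163·2491) = 137.959 K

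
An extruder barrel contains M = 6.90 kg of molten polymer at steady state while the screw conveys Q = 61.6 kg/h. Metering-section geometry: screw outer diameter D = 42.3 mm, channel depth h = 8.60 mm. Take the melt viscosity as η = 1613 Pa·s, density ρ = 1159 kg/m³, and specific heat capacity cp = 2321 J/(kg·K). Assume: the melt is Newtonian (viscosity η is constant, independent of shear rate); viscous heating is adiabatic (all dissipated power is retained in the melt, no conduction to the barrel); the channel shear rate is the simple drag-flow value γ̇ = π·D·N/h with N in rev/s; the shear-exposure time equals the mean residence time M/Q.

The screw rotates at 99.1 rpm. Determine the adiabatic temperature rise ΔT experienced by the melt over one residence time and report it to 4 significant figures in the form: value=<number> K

Throughput in SI: Q_s = 61.6 kg/h ÷ 3600 s/h = 0.0171111 kg/s
Mean residence time: t_res = M/Q_s = 6.90 kg / 0.0171111 kg/s = 403.247 s
Convert to SI: D = 0.0423 m, h = 0.0086 m, N = 99.1/60 = 1.65167 rev/s
γ̇ = π D N / h = (π)(0.0423)(1.65167) / 0.0086 = 25.522 s⁻¹
Adiabatic rise: ΔT = η γ̇² t_res / (ρ cp) = 1613·(25.522)²·403.247 / (1159·2321) = 157.498 K

value=157.5 K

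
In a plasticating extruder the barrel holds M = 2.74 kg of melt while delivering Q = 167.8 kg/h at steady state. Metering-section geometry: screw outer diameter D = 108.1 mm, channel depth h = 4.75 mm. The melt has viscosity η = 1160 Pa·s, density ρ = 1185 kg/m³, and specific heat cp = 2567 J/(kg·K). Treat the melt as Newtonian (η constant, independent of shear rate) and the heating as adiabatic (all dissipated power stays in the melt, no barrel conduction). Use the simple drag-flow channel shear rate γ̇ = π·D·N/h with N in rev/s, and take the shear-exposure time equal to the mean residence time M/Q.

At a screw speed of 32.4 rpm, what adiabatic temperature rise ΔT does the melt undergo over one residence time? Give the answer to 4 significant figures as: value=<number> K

Throughput in SI: Q_s = 167.8 kg/h ÷ 3600 s/h = 0.0466111 kg/s
t_res = M / Q_s = 2.74 ÷ 0.0466111 = 58.7843 s
Geometry in metres: D = 108.1 mm → 0.1081 m, h = 4.75 mm → 0.00475 m; screw speed N = 32.4 rpm = 0.54 rev/s
Shear rate: γ̇ = πDN/h = π·0.1081·0.54/0.00475 = 38.6079 s⁻¹
ΔT = η·γ̇²·t_res / (ρ·cp) = 1160 · (38.6079)² · 58.7843 / (1185 · 2567) = 33.4138 K

value=33.41 K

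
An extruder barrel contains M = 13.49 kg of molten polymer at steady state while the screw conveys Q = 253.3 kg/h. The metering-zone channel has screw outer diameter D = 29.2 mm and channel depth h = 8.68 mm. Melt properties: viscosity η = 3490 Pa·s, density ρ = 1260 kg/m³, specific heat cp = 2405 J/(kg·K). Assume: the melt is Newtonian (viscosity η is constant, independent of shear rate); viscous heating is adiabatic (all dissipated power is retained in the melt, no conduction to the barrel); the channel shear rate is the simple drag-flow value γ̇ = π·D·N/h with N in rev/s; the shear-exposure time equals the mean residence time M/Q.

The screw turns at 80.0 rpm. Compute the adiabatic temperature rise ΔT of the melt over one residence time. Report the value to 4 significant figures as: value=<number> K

value=43.85 K

Convert throughput: Q = 253.3 kg/h = 253.3/3600 = 0.0703611 kg/s
Mean residence time: t_res = M/Q_s = 13.49 kg / 0.0703611 kg/s = 191.725 s
Convert to SI: D = 0.0292 m, h = 0.00868 m, N = 80.0/60 = 1.33333 rev/s
γ̇ = π D N / h = (π)(0.0292)(1.33333) / 0.00868 = 14.0913 s⁻¹
ΔT = η·γ̇²·t_res/(ρ·cp) = [3490 × 14.0913² × 191.725] / [1260 × 2405] = 43.8452 K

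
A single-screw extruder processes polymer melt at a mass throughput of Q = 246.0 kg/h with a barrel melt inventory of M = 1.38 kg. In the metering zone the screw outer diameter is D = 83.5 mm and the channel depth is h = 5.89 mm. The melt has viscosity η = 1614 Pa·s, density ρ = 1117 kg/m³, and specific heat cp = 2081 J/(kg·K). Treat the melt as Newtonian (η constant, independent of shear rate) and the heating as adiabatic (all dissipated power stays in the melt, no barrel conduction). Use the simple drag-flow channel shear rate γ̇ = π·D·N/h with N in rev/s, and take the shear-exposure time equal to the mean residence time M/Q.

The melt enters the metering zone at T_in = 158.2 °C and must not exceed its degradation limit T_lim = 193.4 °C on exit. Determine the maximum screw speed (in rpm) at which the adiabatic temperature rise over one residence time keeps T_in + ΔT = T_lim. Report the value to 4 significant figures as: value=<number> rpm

Throughput in SI: Q_s = 246.0 kg/h ÷ 3600 s/h = 0.0683333 kg/s
t_res = M / Q_s = 1.38 ÷ 0.0683333 = 20.1951 s
D = 83.5 mm = 0.0835 m;  h = 5.89 mm = 0.00589 m
ΔT_a = T_lim − T_in = 193.4 − 158.2 = 35.2 K
γ̇_max² = ΔT_a·ρ·cp/(η·t_res) = 35.2·1117·2081/(1614·20.1951) = 2510.26 s⁻²
Take the square root: γ̇_max = √(2510.26) = 50.1024 s⁻¹
N_max = γ̇_max·h / (π·D) = 50.1024 · 0.00589 / (π · 0.0835) = 1.12496 rev/s = 67.4977 rpm

value=67.50 rpm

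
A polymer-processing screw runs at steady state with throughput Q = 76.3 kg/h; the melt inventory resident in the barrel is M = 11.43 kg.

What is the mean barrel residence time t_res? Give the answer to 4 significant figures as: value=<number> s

value=539.3 s

Q_s = Q / 3600 = 76.3 / 3600 = 0.0211944 kg/s
t_res = M / Q_s = 11.43 / 0.0211944 = 539.292 s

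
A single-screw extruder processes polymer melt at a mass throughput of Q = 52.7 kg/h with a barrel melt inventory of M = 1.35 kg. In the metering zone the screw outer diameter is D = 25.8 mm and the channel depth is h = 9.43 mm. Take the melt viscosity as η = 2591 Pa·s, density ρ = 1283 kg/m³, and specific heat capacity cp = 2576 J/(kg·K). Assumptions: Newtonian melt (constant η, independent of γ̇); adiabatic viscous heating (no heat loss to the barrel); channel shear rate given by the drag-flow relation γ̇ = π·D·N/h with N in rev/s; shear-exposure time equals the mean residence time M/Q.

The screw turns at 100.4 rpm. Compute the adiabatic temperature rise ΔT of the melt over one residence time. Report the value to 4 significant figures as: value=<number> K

value=14.96 K

Convert throughput: Q = 52.7 kg/h = 52.7/3600 = 0.0146389 kg/s
Mean residence time: t_res = M/Q_s = 1.35 kg / 0.0146389 kg/s = 92.2201 s
Convert to SI: D = 0.0258 m, h = 0.00943 m, N = 100.4/60 = 1.67333 rev/s
γ̇ = π D N / h = (π)(0.0258)(1.67333) / 0.00943 = 14.3827 s⁻¹
Adiabatic rise: ΔT = η γ̇² t_res / (ρ cp) = 2591·(14.3827)²·92.2201 / (1283·2576) = 14.9555 K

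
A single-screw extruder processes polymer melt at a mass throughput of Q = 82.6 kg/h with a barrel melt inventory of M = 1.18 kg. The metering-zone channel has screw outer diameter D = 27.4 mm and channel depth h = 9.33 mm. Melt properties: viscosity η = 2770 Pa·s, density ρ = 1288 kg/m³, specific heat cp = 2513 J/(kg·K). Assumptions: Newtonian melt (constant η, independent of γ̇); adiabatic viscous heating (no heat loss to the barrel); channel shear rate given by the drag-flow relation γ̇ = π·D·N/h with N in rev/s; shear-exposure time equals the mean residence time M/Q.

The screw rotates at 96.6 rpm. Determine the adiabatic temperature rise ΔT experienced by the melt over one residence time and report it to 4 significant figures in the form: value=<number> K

Q_s = Q / 3600 = 82.6 / 3600 = 0.0229444 kg/s
t_res = M / Q_s = 1.18 ÷ 0.0229444 = 51.4286 s
Geometry in metres: D = 27.4 mm → 0.0274 m, h = 9.33 mm → 0.00933 m; screw speed N = 96.6 rpm = 1.61 rev/s
γ̇ = π D N / h = (π)(0.0274)(1.61) / 0.00933 = 14.854 s⁻¹
Adiabatic rise: ΔT = η γ̇² t_res / (ρ cp) = 2770·(14.854)²·51.4286 / (1288·2513) = 9.71103 K

value=9.711 K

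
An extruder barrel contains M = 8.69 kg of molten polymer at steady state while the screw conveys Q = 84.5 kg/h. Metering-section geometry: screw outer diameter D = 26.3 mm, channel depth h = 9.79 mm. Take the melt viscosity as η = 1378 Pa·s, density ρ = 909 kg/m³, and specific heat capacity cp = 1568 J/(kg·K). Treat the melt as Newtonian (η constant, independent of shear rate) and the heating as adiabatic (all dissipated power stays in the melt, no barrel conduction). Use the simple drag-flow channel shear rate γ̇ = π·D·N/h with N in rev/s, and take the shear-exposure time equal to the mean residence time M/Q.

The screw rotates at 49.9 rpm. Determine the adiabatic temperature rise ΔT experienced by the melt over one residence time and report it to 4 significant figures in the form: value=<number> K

Throughput in SI: Q_s = 84.5 kg/h ÷ 3600 s/h = 0.0234722 kg/s
t_res = M / Q_s = 8.69 / 0.0234722 = 370.225 s
D = 26.3 mm = 0.0263 m;  h = 9.79 mm = 0.00979 m;  N = 49.9 rpm / 60 = 0.831667 rev/s
γ̇ = π D N / h = (π)(0.0263)(0.831667) / 0.00979 = 7.01895 s⁻¹
ΔT = η·γ̇²·t_res/(ρ·cp) = [1378 × 7.01895² × 370.225] / [909 × 1568] = 17.6339 K

value=17.63 K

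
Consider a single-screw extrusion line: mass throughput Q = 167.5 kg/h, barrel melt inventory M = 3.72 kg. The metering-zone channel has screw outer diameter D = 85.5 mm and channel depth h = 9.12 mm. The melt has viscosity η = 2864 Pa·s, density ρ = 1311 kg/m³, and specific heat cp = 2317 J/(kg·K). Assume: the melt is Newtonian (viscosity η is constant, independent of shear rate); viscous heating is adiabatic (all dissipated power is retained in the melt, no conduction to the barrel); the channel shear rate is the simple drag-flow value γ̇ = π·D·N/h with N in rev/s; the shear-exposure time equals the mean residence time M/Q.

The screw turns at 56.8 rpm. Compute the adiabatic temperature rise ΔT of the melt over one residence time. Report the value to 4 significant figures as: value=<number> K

value=58.60 K

Throughput in SI: Q_s = 167.5 kg/h ÷ 3600 s/h = 0.0465278 kg/s
t_res = M / Q_s = 3.72 / 0.0465278 = 79.9522 s
Convert to SI: D = 0.0855 m, h = 0.00912 m, N = 56.8/60 = 0.946667 rev/s
Shear rate: γ̇ = πDN/h = π·0.0855·0.946667/0.00912 = 27.8816 s⁻¹
ΔT = η·γ̇²·t_res / (ρ·cp) = 2864 · (27.8816)² · 79.9522 / (1311 · 2317) = 58.6019 K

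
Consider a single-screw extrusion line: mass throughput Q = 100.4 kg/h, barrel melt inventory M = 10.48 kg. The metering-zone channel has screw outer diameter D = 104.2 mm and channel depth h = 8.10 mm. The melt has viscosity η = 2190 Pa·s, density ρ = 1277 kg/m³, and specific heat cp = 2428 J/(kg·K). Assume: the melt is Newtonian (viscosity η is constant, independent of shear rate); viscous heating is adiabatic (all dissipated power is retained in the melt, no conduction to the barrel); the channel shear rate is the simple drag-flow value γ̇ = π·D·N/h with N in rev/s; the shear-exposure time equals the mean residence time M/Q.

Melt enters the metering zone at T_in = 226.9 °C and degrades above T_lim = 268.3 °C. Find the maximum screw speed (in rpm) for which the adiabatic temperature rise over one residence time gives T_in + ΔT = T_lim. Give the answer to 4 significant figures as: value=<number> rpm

Convert throughput: Q = 100.4 kg/h = 100.4/3600 = 0.0278889 kg/s
t_res = M / Q_s = 10.48 ÷ 0.0278889 = 375.777 s
Convert to metres: D = 0.1042 m, h = 0.0081 m
Allowable rise: ΔT_a = T_lim − T_in = 268.3 − 226.9 = 41.4 K
Invert ΔT = ηγ̇²t_res/(ρcp) for γ̇: γ̇_max² = ΔT_a ρ cp / (η t_res) = 41.4·1277·2428 / (2190·375.777) = 155.979 s⁻²
γ̇_max = √155.979 = 12.4891 s⁻¹
Solve γ̇ = πDN/h for N: N_max = γ̇_max·h/(π·D) = 12.4891 × 0.0081 / (π × 0.1042) = 0.30903 rev/s = 18.5418 rpm

value=18.54 rpm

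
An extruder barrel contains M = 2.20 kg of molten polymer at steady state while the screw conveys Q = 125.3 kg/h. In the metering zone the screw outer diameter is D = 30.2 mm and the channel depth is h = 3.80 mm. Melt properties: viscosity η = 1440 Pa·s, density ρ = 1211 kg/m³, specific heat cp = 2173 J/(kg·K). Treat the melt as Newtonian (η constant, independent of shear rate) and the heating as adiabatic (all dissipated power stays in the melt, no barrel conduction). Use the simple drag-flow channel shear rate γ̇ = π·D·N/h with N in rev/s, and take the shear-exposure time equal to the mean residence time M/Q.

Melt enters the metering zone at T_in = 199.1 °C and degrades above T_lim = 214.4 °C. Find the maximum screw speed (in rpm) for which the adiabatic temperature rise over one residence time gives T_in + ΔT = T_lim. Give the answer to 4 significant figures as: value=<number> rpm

Q_s = Q / 3600 = 125.3 / 3600 = 0.0348056 kg/s
t_res = M / Q_s = 2.20 / 0.0348056 = 63.2083 s
Geometry in SI: D = 30.2 mm → 0.0302 m, h = 3.80 mm → 0.0038 m
Allowable rise: ΔT_a = T_lim − T_in = 214.4 − 199.1 = 15.3 K
γ̇_max² = ΔT_a·ρ·cp/(η·t_res) = 15.3·1211·2173/(1440·63.2083) = 442.343 s⁻²
γ̇_max = sqrt(442.343) = 21.0319 s⁻¹
N_max = γ̇_max h / (πD) = 21.0319·0.0038/(π·0.0302) = 0.842376 rev/s → ×60 = 50.5426 rpm

value=50.54 rpm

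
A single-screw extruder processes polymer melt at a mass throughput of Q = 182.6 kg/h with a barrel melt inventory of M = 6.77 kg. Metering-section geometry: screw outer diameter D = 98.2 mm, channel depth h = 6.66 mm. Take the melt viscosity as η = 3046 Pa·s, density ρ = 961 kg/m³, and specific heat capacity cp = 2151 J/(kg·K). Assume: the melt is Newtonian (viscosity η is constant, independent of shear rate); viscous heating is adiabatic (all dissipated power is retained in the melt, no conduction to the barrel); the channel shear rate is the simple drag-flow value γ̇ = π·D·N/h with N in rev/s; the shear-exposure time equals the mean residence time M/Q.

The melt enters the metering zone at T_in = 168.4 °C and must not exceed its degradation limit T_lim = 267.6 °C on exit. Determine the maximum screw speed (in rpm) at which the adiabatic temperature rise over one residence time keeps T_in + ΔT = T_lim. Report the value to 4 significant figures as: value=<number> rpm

Throughput in SI: Q_s = 182.6 kg/h ÷ 3600 s/h = 0.0507222 kg/s
Mean residence time: t_res = M/Q_s = 6.77 kg / 0.0507222 kg/s = 133.472 s
Convert to metres: D = 0.0982 m, h = 0.00666 m
ΔT_a = T_lim − T_in = 267.6 °C − 168.4 °C = 99.2 K
γ̇_max² = ΔT_a·ρ·cp / (η·t_res) = [99.2 × 961 × 2151] / [3046 × 133.472] = 504.377 s⁻²
Take the square root: γ̇_max = √(504.377) = 22.4583 s⁻¹
N_max = γ̇_max h / (πD) = 22.4583·0.00666/(π·0.0982) = 0.484831 rev/s → ×60 = 29.0899 rpm

value=29.09 rpm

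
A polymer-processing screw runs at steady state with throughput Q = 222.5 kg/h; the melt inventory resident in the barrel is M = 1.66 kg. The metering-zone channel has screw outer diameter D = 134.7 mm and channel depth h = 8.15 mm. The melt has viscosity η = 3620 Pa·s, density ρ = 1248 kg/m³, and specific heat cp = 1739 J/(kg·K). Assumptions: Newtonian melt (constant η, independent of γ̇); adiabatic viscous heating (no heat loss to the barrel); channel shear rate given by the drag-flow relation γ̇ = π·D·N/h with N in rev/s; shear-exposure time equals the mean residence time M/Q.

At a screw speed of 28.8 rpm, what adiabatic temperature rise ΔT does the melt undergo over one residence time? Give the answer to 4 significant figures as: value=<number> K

value=27.83 K

Q_s = Q / 3600 = 222.5 / 3600 = 0.0618056 kg/s
t_res = M / Q_s = 1.66 ÷ 0.0618056 = 26.8584 s
Geometry in metres: D = 134.7 mm → 0.1347 m, h = 8.15 mm → 0.00815 m; screw speed N = 28.8 rpm = 0.48 rev/s
Shear rate: γ̇ = πDN/h = π·0.1347·0.48/0.00815 = 24.923 s⁻¹
ΔT = η·γ̇²·t_res / (ρ·cp) = 3620 · (24.923)² · 26.8584 / (1248 · 1739) = 27.8277 K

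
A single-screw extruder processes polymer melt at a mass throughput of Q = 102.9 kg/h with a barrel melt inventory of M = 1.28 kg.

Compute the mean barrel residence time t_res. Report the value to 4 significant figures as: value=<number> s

value=44.78 s

Convert throughput: Q = 102.9 kg/h = 102.9/3600 = 0.0285833 kg/s
t_res = M / Q_s = 1.28 / 0.0285833 = 44.7813 s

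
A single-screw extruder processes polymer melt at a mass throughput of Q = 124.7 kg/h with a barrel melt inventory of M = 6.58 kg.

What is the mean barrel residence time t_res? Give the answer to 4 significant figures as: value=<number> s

value=190.0 s

Q_s = Q / 3600 = 124.7 / 3600 = 0.0346389 kg/s
t_res = M / Q_s = 6.58 / 0.0346389 = 189.96 s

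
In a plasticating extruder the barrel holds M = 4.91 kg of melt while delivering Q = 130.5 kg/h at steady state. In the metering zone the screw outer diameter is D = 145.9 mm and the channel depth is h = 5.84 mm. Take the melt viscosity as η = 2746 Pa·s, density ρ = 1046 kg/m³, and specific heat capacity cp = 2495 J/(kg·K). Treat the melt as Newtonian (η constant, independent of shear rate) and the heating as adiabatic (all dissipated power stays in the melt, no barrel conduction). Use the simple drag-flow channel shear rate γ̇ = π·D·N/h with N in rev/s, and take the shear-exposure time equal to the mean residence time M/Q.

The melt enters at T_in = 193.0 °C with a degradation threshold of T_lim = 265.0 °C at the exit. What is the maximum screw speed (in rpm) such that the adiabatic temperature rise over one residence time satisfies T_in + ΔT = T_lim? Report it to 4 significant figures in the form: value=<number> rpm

Q_s = Q / 3600 = 130.5 / 3600 = 0.03625 kg/s
Mean residence time: t_res = M/Q_s = 4.91 kg / 0.03625 kg/s = 135.448 s
D = 145.9 mm = 0.1459 m;  h = 5.84 mm = 0.00584 m
Allowable rise: ΔT_a = T_lim − T_in = 265.0 − 193.0 = 72 K
Invert ΔT = ηγ̇²t_res/(ρcp) for γ̇: γ̇_max² = ΔT_a ρ cp / (η t_res) = 72·1046·2495 / (2746·135.448) = 505.197 s⁻²
γ̇_max = sqrt(505.197) = 22.4766 s⁻¹
Solve γ̇ = πDN/h for N: N_max = γ̇_max·h/(π·D) = 22.4766 × 0.00584 / (π × 0.1459) = 0.286377 rev/s = 17.1826 rpm

value=17.18 rpm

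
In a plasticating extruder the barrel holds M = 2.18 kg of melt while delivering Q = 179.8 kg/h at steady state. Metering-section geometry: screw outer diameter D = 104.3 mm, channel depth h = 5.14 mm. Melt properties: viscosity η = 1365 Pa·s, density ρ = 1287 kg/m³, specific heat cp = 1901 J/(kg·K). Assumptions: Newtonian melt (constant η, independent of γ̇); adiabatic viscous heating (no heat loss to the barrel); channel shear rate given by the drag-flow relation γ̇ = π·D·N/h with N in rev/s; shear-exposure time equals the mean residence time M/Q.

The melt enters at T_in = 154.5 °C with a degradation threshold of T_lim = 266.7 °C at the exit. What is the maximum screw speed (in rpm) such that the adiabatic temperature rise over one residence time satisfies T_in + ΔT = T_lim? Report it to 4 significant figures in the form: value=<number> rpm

value=63.89 rpm

Convert throughput: Q = 179.8 kg/h = 179.8/3600 = 0.0499444 kg/s
t_res = M / Q_s = 2.18 ÷ 0.0499444 = 43.6485 s
D = 104.3 mm = 0.1043 m;  h = 5.14 mm = 0.00514 m
ΔT_a = T_lim − T_in = 266.7 − 154.5 = 112.2 K
Invert ΔT = ηγ̇²t_res/(ρcp) for γ̇: γ̇_max² = ΔT_a ρ cp / (η t_res) = 112.2·1287·1901 / (1365·43.6485) = 4607.35 s⁻²
γ̇_max = sqrt(4607.35) = 67.8775 s⁻¹
N_max = γ̇_max h / (πD) = 67.8775·0.00514/(π·0.1043) = 1.06477 rev/s → ×60 = 63.886 rpm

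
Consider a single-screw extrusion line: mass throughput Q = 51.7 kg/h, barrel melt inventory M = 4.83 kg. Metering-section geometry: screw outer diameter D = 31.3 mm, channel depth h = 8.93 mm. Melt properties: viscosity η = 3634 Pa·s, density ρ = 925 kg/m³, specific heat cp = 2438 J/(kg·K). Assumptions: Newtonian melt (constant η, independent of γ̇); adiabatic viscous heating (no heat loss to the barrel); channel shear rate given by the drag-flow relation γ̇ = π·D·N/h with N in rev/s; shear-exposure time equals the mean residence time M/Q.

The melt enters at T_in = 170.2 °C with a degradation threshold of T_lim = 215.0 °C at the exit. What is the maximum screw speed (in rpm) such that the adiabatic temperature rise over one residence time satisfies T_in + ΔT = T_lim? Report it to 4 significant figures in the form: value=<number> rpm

Q_s = Q / 3600 = 51.7 / 3600 = 0.0143611 kg/s
t_res = M / Q_s = 4.83 ÷ 0.0143611 = 336.325 s
D = 31.3 mm = 0.0313 m;  h = 8.93 mm = 0.00893 m
ΔT_a = T_lim − T_in = 215.0 − 170.2 = 44.8 K
Invert ΔT = ηγ̇²t_res/(ρcp) for γ̇: γ̇_max² = ΔT_a ρ cp / (η t_res) = 44.8·925·2438 / (3634·336.325) = 82.6627 s⁻²
γ̇_max = √82.6627 = 9.0919 s⁻¹
Solve γ̇ = πDN/h for N: N_max = γ̇_max·h/(π·D) = 9.0919 × 0.00893 / (π × 0.0313) = 0.82568 rev/s = 49.5408 rpm

value=49.54 rpm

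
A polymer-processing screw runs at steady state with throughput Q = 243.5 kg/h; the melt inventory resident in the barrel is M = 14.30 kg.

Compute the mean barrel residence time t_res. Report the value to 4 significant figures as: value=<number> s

value=211.4 s

Q_s = Q / 3600 = 243.5 / 3600 = 0.0676389 kg/s
t_res = M / Q_s = 14.30 ÷ 0.0676389 = 211.417 s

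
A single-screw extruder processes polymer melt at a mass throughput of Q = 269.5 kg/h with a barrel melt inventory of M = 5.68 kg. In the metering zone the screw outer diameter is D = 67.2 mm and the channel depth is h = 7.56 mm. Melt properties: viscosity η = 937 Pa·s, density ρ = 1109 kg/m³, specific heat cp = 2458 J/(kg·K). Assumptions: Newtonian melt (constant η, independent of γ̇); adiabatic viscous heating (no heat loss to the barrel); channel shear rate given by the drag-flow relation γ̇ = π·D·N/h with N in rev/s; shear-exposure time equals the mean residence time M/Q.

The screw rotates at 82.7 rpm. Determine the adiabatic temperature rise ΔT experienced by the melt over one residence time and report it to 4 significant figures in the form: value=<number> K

value=38.64 K

Throughput in SI: Q_s = 269.5 kg/h ÷ 3600 s/h = 0.0748611 kg/s
t_res = M / Q_s = 5.68 / 0.0748611 = 75.8738 s
Convert to SI: D = 0.0672 m, h = 0.00756 m, N = 82.7/60 = 1.37833 rev/s
Shear rate: γ̇ = πDN/h = π·0.0672·1.37833/0.00756 = 38.4903 s⁻¹
Adiabatic rise: ΔT = η γ̇² t_res / (ρ cp) = 937·(38.4903)²·75.8738 / (1109·2458) = 38.6386 K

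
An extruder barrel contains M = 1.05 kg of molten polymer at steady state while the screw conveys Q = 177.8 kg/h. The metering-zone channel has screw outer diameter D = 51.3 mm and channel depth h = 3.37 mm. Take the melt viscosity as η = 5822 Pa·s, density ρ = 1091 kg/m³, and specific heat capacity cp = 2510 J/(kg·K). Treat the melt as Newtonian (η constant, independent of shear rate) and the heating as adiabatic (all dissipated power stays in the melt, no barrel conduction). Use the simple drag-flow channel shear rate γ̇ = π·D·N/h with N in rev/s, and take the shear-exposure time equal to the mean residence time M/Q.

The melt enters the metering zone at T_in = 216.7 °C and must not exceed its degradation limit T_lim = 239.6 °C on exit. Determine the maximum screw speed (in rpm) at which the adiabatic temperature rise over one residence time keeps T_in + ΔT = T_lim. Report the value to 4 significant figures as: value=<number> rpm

value=28.24 rpm

Q_s = Q / 3600 = 177.8 / 3600 = 0.0493889 kg/s
t_res = M / Q_s = 1.05 ÷ 0.0493889 = 21.2598 s
D = 51.3 mm = 0.0513 m;  h = 3.37 mm = 0.00337 m
ΔT_a = T_lim − T_in = 239.6 − 216.7 = 22.9 K
Invert ΔT = ηγ̇²t_res/(ρcp) for γ̇: γ̇_max² = ΔT_a ρ cp / (η t_res) = 22.9·1091·2510 / (5822·21.2598) = 506.643 s⁻²
Take the square root: γ̇_max = √(506.643) = 22.5087 s⁻¹
N_max = γ̇_max·h / (π·D) = 22.5087 · 0.00337 / (π · 0.0513) = 0.470667 rev/s = 28.24 rpm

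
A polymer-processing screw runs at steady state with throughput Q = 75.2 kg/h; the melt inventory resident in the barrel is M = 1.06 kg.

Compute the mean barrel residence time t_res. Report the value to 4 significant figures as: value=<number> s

Q_s = Q / 3600 = 75.2 / 3600 = 0.0208889 kg/s
Mean residence time: t_res = M/Q_s = 1.06 kg / 0.0208889 kg/s = 50.7447 s

value=50.74 s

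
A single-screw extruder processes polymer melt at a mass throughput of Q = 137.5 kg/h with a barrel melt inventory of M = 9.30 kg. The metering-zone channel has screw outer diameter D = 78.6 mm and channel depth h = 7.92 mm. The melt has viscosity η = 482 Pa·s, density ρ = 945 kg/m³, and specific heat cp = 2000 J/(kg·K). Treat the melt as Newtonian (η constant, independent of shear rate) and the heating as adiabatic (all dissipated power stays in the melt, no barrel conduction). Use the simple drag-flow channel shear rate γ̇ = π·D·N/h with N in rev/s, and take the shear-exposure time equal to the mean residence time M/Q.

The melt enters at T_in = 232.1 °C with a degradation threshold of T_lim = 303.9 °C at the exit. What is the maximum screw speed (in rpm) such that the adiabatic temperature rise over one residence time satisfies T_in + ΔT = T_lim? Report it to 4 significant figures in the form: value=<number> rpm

value=65.44 rpm

Q_s = Q / 3600 = 137.5 / 3600 = 0.0381944 kg/s
t_res = M / Q_s = 9.30 ÷ 0.0381944 = 243.491 s
Convert to metres: D = 0.0786 m, h = 0.00792 m
Allowable rise: ΔT_a = T_lim − T_in = 303.9 − 232.1 = 71.8 K
Invert ΔT = ηγ̇²t_res/(ρcp) for γ̇: γ̇_max² = ΔT_a ρ cp / (η t_res) = 71.8·945·2000 / (482·243.491) = 1156.26 s⁻²
γ̇_max = sqrt(1156.26) = 34.0039 s⁻¹
N_max = γ̇_max h / (πD) = 34.0039·0.00792/(π·0.0786) = 1.09064 rev/s → ×60 = 65.4383 rpm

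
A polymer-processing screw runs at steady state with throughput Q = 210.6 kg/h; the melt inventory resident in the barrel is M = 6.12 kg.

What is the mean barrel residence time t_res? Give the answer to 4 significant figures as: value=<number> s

value=104.6 s

Throughput in SI: Q_s = 210.6 kg/h ÷ 3600 s/h = 0.0585 kg/s
t_res = M / Q_s = 6.12 ÷ 0.0585 = 104.615 s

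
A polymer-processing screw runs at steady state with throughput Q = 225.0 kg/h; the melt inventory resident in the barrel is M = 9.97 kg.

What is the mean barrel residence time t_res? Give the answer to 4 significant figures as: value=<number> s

Convert throughput: Q = 225.0 kg/h = 225.0/3600 = 0.0625 kg/s
Mean residence time: t_res = M/Q_s = 9.97 kg / 0.0625 kg/s = 159.52 s

value=159.5 s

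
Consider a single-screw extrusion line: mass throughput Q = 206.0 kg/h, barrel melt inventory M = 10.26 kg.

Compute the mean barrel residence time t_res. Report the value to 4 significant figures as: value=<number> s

value=179.3 s

Convert throughput: Q = 206.0 kg/h = 206.0/3600 = 0.0572222 kg/s
Mean residence time: t_res = M/Q_s = 10.26 kg / 0.0572222 kg/s = 179.301 s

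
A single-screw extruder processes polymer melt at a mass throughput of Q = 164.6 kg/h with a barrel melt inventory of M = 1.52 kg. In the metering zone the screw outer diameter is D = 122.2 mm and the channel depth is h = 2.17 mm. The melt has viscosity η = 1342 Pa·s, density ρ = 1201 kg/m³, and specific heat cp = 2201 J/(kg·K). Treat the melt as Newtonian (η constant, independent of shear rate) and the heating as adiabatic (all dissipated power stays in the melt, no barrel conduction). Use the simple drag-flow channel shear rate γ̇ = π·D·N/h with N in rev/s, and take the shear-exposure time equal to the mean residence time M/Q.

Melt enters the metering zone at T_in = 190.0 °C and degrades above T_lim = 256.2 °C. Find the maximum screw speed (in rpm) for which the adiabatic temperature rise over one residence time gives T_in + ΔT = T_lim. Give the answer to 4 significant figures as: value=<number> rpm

value=21.24 rpm

Convert throughput: Q = 164.6 kg/h = 164.6/3600 = 0.0457222 kg/s
Mean residence time: t_res = M/Q_s = 1.52 kg / 0.0457222 kg/s = 33.2442 s
D = 122.2 mm = 0.1222 m;  h = 2.17 mm = 0.00217 m
Allowable rise: ΔT_a = T_lim − T_in = 256.2 − 190.0 = 66.2 K
γ̇_max² = ΔT_a·ρ·cp / (η·t_res) = [66.2 × 1201 × 2201] / [1342 × 33.2442] = 3922.4 s⁻²
γ̇_max = √3922.4 = 62.6291 s⁻¹
N_max = γ̇_max·h / (π·D) = 62.6291 · 0.00217 / (π · 0.1222) = 0.354009 rev/s = 21.2406 rpm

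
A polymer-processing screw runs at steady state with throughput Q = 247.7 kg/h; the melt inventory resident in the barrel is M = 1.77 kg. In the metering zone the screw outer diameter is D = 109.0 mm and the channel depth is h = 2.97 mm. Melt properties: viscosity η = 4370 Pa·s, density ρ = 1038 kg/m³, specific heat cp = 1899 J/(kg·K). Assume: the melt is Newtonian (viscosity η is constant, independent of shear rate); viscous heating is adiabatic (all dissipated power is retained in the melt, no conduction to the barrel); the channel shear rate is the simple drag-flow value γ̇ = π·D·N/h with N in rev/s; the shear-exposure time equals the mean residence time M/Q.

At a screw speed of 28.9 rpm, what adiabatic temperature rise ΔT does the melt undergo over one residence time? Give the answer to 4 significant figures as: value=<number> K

Q_s = Q / 3600 = 247.7 / 3600 = 0.0688056 kg/s
Mean residence time: t_res = M/Q_s = 1.77 kg / 0.0688056 kg/s = 25.7247 s
Convert to SI: D = 0.109 m, h = 0.00297 m, N = 28.9/60 = 0.481667 rev/s
γ̇ = π·D·N / h = π · 0.109 · 0.481667 / 0.00297 = 55.535 s⁻¹
ΔT = η·γ̇²·t_res/(ρ·cp) = [4370 × 55.535² × 25.7247] / [1038 × 1899] = 175.89 K

value=175.9 K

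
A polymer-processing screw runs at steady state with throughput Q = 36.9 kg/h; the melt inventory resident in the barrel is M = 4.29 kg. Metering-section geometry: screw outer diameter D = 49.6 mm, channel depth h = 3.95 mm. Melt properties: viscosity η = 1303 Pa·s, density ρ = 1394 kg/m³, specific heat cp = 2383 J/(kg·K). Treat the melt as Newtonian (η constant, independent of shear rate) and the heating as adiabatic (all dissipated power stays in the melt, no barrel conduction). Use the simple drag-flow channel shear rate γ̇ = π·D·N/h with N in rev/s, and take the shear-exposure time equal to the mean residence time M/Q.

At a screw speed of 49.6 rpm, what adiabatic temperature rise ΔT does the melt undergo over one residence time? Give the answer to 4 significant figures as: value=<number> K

value=174.6 K

Q_s = Q / 3600 = 36.9 / 3600 = 0.01025 kg/s
Mean residence time: t_res = M/Q_s = 4.29 kg / 0.01025 kg/s = 418.537 s
D = 49.6 mm = 0.0496 m;  h = 3.95 mm = 0.00395 m;  N = 49.6 rpm / 60 = 0.826667 rev/s
Shear rate: γ̇ = πDN/h = π·0.0496·0.826667/0.00395 = 32.6111 s⁻¹
Adiabatic rise: ΔT = η γ̇² t_res / (ρ cp) = 1303·(32.6111)²·418.537 / (1394·2383) = 174.591 K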